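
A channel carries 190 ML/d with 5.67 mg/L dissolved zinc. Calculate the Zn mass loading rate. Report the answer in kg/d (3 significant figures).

190 ML/d = 2.199 m³/s.
Mass flux = Q·C = 2.199 m³/s × 5.67 g/m³ = 12.47 g/s.
= 12.47 g/s × 86.4 = 1077 kg/d.

1080 kg/d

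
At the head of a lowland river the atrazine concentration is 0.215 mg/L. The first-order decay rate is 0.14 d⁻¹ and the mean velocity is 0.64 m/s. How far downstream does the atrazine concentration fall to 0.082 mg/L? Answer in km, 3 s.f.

From C = C₀·e^(−kt), t = ln(C₀/C)/k = ln(0.215/0.082)/0.14 = 0.9639/0.14 = 6.885 d.
Distance = v·t = 0.64 m/s × 5.949e+05 s = 3.807e+05 m = 380.7 km.

381 km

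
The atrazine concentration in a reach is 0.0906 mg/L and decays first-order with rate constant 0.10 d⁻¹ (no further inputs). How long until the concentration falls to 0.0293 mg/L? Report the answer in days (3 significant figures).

t = ln(C₀/C)/k = ln(0.0906/0.0293)/0.10 = 1.129/0.10 = 11.29 d.

11.3 d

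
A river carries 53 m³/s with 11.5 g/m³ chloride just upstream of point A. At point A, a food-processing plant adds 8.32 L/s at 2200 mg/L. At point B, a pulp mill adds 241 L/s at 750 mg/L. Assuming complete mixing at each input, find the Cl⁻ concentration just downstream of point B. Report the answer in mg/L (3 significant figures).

8.32 L/s = 0.00832 m³/s.
After input A: C = (53·11.5 + 0.00832·2200) / 53.01 = 11.84 mg/L.
241 L/s = 0.241 m³/s.
After input B: C = (53.01·11.84 + 0.241·750) / 53.25 = 15.18 mg/L.

15.2 mg/L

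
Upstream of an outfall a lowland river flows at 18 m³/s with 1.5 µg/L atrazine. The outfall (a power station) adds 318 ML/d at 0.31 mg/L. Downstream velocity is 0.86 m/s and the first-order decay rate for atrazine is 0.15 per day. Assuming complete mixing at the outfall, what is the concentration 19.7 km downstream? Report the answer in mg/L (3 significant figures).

0.0518 mg/L

318 ML/d = 3.681 m³/s.
1.5 µg/L = 0.0015 mg/L.
After complete mixing, C₀ = (3.681·0.31 + 18·0.0015) / 21.68 = 0.05387 mg/L.
Travel time t = 1.97e+04 m / 0.86 m/s = 2.291e+04 s = 0.2651 d.
C = 0.05387·exp(−0.15·0.2651) = 0.05387·0.961 = 0.05177 mg/L.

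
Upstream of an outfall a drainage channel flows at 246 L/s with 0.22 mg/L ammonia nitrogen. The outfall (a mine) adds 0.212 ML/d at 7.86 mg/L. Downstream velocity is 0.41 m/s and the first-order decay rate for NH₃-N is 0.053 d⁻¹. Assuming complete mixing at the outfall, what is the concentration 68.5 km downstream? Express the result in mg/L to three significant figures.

0.212 ML/d = 0.002454 m³/s.
246 L/s = 0.246 m³/s.
After complete mixing, C₀ = (0.002454·7.86 + 0.246·0.22) / 0.2485 = 0.2955 mg/L.
Travel time t = 6.85e+04 m / 0.41 m/s = 1.671e+05 s = 1.934 d.
C = 0.2955·exp(−0.053·1.934) = 0.2955·0.9026 = 0.2667 mg/L.

0.267 mg/L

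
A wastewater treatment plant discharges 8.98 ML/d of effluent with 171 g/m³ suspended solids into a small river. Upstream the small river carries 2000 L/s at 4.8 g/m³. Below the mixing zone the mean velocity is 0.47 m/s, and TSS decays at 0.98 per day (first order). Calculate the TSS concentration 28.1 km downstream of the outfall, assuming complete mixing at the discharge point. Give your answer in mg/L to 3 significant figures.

8.98 ML/d = 0.1039 m³/s.
2000 L/s = 2 m³/s.
After complete mixing, C₀ = (0.1039·171 + 2·4.8) / 2.104 = 13.01 mg/L.
Travel time t = 2.81e+04 m / 0.47 m/s = 5.979e+04 s = 0.692 d.
C = 13.01·exp(−0.98·0.692) = 13.01·0.5076 = 6.604 mg/L.

6.60 mg/L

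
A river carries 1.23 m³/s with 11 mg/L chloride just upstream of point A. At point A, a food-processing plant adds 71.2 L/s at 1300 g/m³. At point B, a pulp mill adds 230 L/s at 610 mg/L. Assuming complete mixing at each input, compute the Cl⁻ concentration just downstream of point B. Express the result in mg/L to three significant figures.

161 mg/L

71.2 L/s = 0.0712 m³/s.
After input A: C = (1.23·11 + 0.0712·1300) / 1.301 = 81.53 mg/L.
230 L/s = 0.23 m³/s.
After input B: C = (1.301·81.53 + 0.23·610) / 1.531 = 160.9 mg/L.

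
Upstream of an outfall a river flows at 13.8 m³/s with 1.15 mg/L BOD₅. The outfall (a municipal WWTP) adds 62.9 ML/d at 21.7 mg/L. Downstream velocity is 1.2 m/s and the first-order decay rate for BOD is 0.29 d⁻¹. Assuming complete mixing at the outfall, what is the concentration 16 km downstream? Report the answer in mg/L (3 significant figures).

2.08 mg/L

62.9 ML/d = 0.728 m³/s.
After complete mixing, C₀ = (0.728·21.7 + 13.8·1.15) / 14.53 = 2.18 mg/L.
Travel time t = 1.6e+04 m / 1.2 m/s = 1.333e+04 s = 0.1543 d.
C = 2.18·exp(−0.29·0.1543) = 2.18·0.9562 = 2.084 mg/L.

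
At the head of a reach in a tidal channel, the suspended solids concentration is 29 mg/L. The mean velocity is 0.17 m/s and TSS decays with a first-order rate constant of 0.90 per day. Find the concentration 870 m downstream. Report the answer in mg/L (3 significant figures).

27.5 mg/L

Travel time t = 870 m / 0.17 m/s = 870/0.17 = 5118 s = 0.05923 d.
First-order decay: C = 29·exp(−0.90·0.05923) = 29·0.9481 = 27.49 mg/L.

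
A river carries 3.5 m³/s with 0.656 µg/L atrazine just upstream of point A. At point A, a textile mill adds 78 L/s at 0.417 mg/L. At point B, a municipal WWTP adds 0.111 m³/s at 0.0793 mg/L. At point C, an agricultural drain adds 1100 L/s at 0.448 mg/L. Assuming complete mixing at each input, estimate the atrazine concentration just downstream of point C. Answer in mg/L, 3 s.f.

0.656 µg/L = 0.000656 mg/L.
78 L/s = 0.078 m³/s.
After input A: C = (3.5·0.000656 + 0.078·0.417) / 3.578 = 0.009732 mg/L.
After input B: C = (3.578·0.009732 + 0.111·0.0793) / 3.689 = 0.01183 mg/L.
1100 L/s = 1.1 m³/s.
After input C: C = (3.689·0.01183 + 1.1·0.448) / 4.789 = 0.112 mg/L.

0.112 mg/L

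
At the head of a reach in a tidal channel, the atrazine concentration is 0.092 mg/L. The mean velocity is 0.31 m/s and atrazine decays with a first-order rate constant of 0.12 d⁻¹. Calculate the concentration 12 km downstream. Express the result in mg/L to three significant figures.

Travel time t = 12 km / 0.31 m/s = 1.2e+04/0.31 = 3.871e+04 s = 0.448 d.
First-order decay: C = 0.092·exp(−0.12·0.448) = 0.092·0.9477 = 0.08718 mg/L.

0.0872 mg/L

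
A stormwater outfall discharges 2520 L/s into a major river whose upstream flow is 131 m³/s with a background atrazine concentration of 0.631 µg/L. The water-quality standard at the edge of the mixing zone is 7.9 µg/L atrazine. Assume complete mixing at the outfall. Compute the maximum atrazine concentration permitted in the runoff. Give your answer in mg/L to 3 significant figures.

0.386 mg/L

2520 L/s = 2.52 m³/s.
0.631 µg/L = 0.000631 mg/L.
7.9 µg/L = 0.0079 mg/L.
Mass balance: 0.0079·133.5 = 2.52·Cₑ + 131·0.000631.
Cₑ = (1.055 − 0.08266) / 2.52 = 0.3858 mg/L.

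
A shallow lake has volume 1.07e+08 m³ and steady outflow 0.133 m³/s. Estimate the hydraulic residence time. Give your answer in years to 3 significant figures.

25.5 yr

Q = 0.133 m³/s × 3.156e+07 s/yr = 4.197e+06 m³/yr.
Hydraulic residence time τ = V/Q = 1.07e+08/4.197e+06 = 25.49 yr.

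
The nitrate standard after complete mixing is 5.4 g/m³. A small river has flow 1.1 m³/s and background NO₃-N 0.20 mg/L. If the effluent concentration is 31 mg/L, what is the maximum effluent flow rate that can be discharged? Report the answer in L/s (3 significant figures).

223 L/s

Mass balance at complete mixing: C_std·(Q_w + Q_r) = Q_w·C_e + Q_r·C_b.
Rearranging, Q_w = Q_r·(C_std − C_b)/(C_e − C_std) = 1.1·(5.4 − 0.2) / (31 − 5.4) = 0.2234 m³/s.
= 223.4 L/s.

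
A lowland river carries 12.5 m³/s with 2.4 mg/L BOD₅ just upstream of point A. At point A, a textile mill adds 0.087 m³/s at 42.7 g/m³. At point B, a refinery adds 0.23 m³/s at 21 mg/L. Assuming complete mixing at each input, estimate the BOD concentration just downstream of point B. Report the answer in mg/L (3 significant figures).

After input A: C = (12.5·2.4 + 0.087·42.7) / 12.59 = 2.679 mg/L.
After input B: C = (12.59·2.679 + 0.23·21) / 12.82 = 3.007 mg/L.

3.01 mg/L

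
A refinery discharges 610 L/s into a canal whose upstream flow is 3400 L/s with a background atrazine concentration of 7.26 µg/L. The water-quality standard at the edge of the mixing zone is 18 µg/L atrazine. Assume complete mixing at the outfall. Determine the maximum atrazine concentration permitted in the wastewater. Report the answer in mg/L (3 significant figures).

0.0779 mg/L

610 L/s = 0.61 m³/s.
3400 L/s = 3.4 m³/s.
7.26 µg/L = 0.00726 mg/L.
18 µg/L = 0.018 mg/L.
Mass balance: 0.018·4.01 = 0.61·Cₑ + 3.4·0.00726.
Cₑ = (0.07218 − 0.02468) / 0.61 = 0.07786 mg/L.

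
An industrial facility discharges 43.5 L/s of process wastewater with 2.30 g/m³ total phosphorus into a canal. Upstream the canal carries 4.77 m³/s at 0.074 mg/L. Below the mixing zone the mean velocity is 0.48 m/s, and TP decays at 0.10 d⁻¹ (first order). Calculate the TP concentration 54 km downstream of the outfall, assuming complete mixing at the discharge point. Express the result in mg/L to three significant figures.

0.0826 mg/L

43.5 L/s = 0.0435 m³/s.
After complete mixing, C₀ = (0.0435·2.3 + 4.77·0.074) / 4.813 = 0.09412 mg/L.
Travel time t = 5.4e+04 m / 0.48 m/s = 1.125e+05 s = 1.302 d.
C = 0.09412·exp(−0.10·1.302) = 0.09412·0.8779 = 0.08263 mg/L.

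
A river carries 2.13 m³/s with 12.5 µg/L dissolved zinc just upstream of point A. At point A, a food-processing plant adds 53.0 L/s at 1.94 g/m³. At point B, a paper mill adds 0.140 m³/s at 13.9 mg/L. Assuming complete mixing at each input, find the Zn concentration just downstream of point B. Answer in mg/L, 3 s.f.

0.893 mg/L

12.5 µg/L = 0.0125 mg/L.
53.0 L/s = 0.053 m³/s.
After input A: C = (2.13·0.0125 + 0.053·1.94) / 2.183 = 0.0593 mg/L.
After input B: C = (2.183·0.0593 + 0.14·13.9) / 2.323 = 0.8934 mg/L.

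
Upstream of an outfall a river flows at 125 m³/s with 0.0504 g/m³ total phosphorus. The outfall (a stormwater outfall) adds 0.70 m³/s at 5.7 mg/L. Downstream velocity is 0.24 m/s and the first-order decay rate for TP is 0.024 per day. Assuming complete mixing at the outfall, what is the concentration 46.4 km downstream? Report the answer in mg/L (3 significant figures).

After complete mixing, C₀ = (0.7·5.7 + 125·0.0504) / 125.7 = 0.08186 mg/L.
Travel time t = 4.64e+04 m / 0.24 m/s = 1.933e+05 s = 2.238 d.
C = 0.08186·exp(−0.024·2.238) = 0.08186·0.9477 = 0.07758 mg/L.

0.0776 mg/L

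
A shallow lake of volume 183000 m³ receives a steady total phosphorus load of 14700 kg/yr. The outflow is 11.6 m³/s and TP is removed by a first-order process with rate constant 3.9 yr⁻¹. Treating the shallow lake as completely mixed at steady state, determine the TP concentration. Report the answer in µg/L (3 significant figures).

Outflow Q = 11.6 m³/s × 3.156e+07 s/yr = 3.661e+08 m³/yr.
Steady-state CSTR mass balance: W = Q·C + k·V·C, so C = W/(Q + kV).
Q + kV = 3.661e+08 + 3.9·183000 = 3.668e+08 m³/yr.
C = 14700/3.668e+08 = 4.008e-05 kg/m³ = 0.04008 mg/L = 40.08 µg/L.

40.1 µg/L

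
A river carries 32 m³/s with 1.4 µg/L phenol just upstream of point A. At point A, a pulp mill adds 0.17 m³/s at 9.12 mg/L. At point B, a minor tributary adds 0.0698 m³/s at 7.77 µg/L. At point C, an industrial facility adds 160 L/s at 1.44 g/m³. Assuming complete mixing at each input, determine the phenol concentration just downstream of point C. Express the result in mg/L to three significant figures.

0.0564 mg/L

1.4 µg/L = 0.0014 mg/L.
After input A: C = (32·0.0014 + 0.17·9.12) / 32.17 = 0.04959 mg/L.
7.77 µg/L = 0.00777 mg/L.
After input B: C = (32.17·0.04959 + 0.0698·0.00777) / 32.24 = 0.0495 mg/L.
160 L/s = 0.16 m³/s.
After input C: C = (32.24·0.0495 + 0.16·1.44) / 32.4 = 0.05636 mg/L.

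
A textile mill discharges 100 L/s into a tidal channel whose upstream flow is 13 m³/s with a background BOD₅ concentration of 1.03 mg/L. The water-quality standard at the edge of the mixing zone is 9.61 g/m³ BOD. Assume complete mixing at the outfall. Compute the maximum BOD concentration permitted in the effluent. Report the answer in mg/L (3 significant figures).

100 L/s = 0.1 m³/s.
Mass balance: 9.61·13.1 = 0.1·Cₑ + 13·1.03.
Cₑ = (125.9 − 13.39) / 0.1 = 1125 mg/L.

1130 mg/L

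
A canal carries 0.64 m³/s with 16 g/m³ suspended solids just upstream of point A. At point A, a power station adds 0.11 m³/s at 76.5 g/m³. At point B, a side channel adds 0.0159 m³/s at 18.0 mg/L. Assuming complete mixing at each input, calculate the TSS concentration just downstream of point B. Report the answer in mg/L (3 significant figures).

24.7 mg/L

After input A: C = (0.64·16 + 0.11·76.5) / 0.75 = 24.87 mg/L.
After input B: C = (0.75·24.87 + 0.0159·18) / 0.7659 = 24.73 mg/L.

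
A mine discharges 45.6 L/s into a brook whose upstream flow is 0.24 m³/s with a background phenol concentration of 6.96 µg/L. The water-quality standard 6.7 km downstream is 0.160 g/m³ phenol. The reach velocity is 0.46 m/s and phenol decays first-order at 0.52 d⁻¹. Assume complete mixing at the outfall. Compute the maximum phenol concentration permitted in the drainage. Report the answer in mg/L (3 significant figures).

45.6 L/s = 0.0456 m³/s.
6.96 µg/L = 0.00696 mg/L.
Travel time to the compliance point: t = 6700/0.46 = 1.457e+04 s = 0.1686 d; decay factor exp(−0.52·0.1686) = 0.9161.
So the concentration just after mixing may be at most 0.16/0.9161 = 0.1747 mg/L.
Mass balance: 0.1747·0.2856 = 0.0456·Cₑ + 0.24·0.00696.
Cₑ = (0.04988 − 0.00167) / 0.0456 = 1.057 mg/L.

1.06 mg/L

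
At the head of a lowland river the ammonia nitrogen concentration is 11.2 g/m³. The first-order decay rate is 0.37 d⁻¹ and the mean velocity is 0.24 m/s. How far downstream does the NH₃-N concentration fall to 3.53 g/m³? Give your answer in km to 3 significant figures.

From C = C₀·e^(−kt), t = ln(C₀/C)/k = ln(11.2/3.53)/0.37 = 1.155/0.37 = 3.121 d.
Distance = v·t = 0.24 m/s × 2.696e+05 s = 6.471e+04 m = 64.71 km.

64.7 km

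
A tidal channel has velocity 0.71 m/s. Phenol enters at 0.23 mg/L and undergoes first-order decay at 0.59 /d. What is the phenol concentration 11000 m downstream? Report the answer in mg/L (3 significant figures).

Travel time t = 11000 m / 0.71 m/s = 1.1e+04/0.71 = 1.549e+04 s = 0.1793 d.
First-order decay: C = 0.23·exp(−0.59·0.1793) = 0.23·0.8996 = 0.2069 mg/L.

0.207 mg/L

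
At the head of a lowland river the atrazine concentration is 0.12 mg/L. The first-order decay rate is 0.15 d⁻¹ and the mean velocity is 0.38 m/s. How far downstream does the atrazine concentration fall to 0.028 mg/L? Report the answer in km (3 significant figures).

From C = C₀·e^(−kt), t = ln(C₀/C)/k = ln(0.12/0.028)/0.15 = 1.455/0.15 = 9.702 d.
Distance = v·t = 0.38 m/s × 8.382e+05 s = 3.185e+05 m = 318.5 km.

319 km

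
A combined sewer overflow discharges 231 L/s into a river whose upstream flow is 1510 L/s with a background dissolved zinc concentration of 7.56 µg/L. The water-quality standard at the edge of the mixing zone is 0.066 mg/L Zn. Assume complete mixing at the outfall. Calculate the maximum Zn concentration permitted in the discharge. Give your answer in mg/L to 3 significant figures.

0.448 mg/L

231 L/s = 0.231 m³/s.
1510 L/s = 1.51 m³/s.
7.56 µg/L = 0.00756 mg/L.
Mass balance: 0.066·1.741 = 0.231·Cₑ + 1.51·0.00756.
Cₑ = (0.1149 − 0.01142) / 0.231 = 0.448 mg/L.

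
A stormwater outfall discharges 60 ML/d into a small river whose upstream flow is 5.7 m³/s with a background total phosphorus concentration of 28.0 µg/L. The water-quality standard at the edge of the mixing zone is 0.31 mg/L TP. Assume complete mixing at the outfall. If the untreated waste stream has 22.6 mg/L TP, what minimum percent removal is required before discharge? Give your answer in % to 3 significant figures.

60 ML/d = 0.6944 m³/s.
28.0 µg/L = 0.028 mg/L.
Mass balance: 0.31·6.394 = 0.6944·Cₑ + 5.7·0.028.
Cₑ = (1.982 − 0.1596) / 0.6944 = 2.625 mg/L.
Required removal = 1 − 2.625/22.6 = 88.39 %.

88.4 %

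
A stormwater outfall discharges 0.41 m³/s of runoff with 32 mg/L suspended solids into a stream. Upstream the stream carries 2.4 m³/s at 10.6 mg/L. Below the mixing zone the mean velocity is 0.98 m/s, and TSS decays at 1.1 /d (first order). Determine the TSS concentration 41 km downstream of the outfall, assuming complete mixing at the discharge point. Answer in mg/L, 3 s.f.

8.06 mg/L

After complete mixing, C₀ = (0.41·32 + 2.4·10.6) / 2.81 = 13.72 mg/L.
Travel time t = 4.1e+04 m / 0.98 m/s = 4.184e+04 s = 0.4842 d.
C = 13.72·exp(−1.1·0.4842) = 13.72·0.5871 = 8.056 mg/L.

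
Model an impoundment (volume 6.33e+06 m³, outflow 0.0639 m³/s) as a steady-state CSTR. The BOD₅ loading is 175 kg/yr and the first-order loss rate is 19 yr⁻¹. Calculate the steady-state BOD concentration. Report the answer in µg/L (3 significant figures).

1.43 µg/L

Outflow Q = 0.0639 m³/s × 3.156e+07 s/yr = 2.017e+06 m³/yr.
Steady-state CSTR mass balance: W = Q·C + k·V·C, so C = W/(Q + kV).
Q + kV = 2.017e+06 + 19·6.33e+06 = 1.223e+08 m³/yr.
C = 175/1.223e+08 = 1.431e-06 kg/m³ = 0.001431 mg/L = 1.431 µg/L.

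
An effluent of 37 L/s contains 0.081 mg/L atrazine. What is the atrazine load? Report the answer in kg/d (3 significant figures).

37 L/s = 0.037 m³/s.
Mass flux = Q·C = 0.037 m³/s × 0.081 g/m³ = 0.002997 g/s.
= 0.002997 g/s × 86.4 = 0.2589 kg/d.

0.259 kg/d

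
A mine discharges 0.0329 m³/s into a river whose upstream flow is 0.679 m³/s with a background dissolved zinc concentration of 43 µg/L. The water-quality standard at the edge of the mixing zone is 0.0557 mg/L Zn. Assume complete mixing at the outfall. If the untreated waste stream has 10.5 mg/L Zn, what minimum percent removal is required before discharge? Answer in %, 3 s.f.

97.0 %

43 µg/L = 0.043 mg/L.
Mass balance: 0.0557·0.7119 = 0.0329·Cₑ + 0.679·0.043.
Cₑ = (0.03965 − 0.0292) / 0.0329 = 0.3178 mg/L.
Required removal = 1 − 0.3178/10.5 = 96.97 %.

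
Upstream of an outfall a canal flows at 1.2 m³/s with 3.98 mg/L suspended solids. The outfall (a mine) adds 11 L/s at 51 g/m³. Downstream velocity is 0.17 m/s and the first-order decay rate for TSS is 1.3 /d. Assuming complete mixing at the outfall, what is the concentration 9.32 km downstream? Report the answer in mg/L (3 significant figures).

1.93 mg/L

11 L/s = 0.011 m³/s.
After complete mixing, C₀ = (0.011·51 + 1.2·3.98) / 1.211 = 4.407 mg/L.
Travel time t = 9320 m / 0.17 m/s = 5.482e+04 s = 0.6345 d.
C = 4.407·exp(−1.3·0.6345) = 4.407·0.4383 = 1.932 mg/L.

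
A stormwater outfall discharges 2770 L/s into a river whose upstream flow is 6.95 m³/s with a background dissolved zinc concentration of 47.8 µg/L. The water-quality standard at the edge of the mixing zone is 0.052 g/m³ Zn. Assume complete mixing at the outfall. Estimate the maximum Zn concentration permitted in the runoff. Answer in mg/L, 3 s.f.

2770 L/s = 2.77 m³/s.
47.8 µg/L = 0.0478 mg/L.
Mass balance: 0.052·9.72 = 2.77·Cₑ + 6.95·0.0478.
Cₑ = (0.5054 − 0.3322) / 2.77 = 0.06254 mg/L.

0.0625 mg/L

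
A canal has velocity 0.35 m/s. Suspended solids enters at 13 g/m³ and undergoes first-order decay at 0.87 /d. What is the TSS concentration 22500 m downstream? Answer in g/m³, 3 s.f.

6.80 g/m³

Travel time t = 22500 m / 0.35 m/s = 2.25e+04/0.35 = 6.429e+04 s = 0.744 d.
First-order decay: C = 13·exp(−0.87·0.744) = 13·0.5234 = 6.805 g/m³.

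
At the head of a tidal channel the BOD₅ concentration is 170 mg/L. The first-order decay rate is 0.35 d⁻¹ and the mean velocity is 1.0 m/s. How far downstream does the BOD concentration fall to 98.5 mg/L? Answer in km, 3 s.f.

From C = C₀·e^(−kt), t = ln(C₀/C)/k = ln(170/98.5)/0.35 = 0.5457/0.35 = 1.559 d.
Distance = v·t = 1.0 m/s × 1.347e+05 s = 1.347e+05 m = 134.7 km.

135 km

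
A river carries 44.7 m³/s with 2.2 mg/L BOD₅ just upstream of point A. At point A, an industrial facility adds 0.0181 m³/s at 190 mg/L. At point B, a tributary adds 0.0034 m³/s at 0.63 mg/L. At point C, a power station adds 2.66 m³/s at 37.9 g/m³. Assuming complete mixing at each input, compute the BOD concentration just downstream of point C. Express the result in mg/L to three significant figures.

After input A: C = (44.7·2.2 + 0.0181·190) / 44.72 = 2.276 mg/L.
After input B: C = (44.72·2.276 + 0.0034·0.63) / 44.72 = 2.276 mg/L.
After input C: C = (44.72·2.276 + 2.66·37.9) / 47.38 = 4.276 mg/L.

4.28 mg/L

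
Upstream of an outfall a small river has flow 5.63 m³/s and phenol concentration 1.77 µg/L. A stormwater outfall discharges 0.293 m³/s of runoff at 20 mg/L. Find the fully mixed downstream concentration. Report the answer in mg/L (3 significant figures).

0.991 mg/L

1.77 µg/L = 0.00177 mg/L.
Conservation of mass across the mixing zone: C = (0.293·20 + 5.63·0.00177) / (0.293 + 5.63) = 5.87/5.923 = 0.991 mg/L.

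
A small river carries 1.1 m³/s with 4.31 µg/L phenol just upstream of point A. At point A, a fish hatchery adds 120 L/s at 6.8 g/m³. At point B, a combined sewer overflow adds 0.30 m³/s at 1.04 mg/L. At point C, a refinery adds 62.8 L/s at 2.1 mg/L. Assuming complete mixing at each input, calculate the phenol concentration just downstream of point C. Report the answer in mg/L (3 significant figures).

0.799 mg/L

4.31 µg/L = 0.00431 mg/L.
120 L/s = 0.12 m³/s.
After input A: C = (1.1·0.00431 + 0.12·6.8) / 1.22 = 0.6727 mg/L.
After input B: C = (1.22·0.6727 + 0.3·1.04) / 1.52 = 0.7452 mg/L.
62.8 L/s = 0.0628 m³/s.
After input C: C = (1.52·0.7452 + 0.0628·2.1) / 1.583 = 0.799 mg/L.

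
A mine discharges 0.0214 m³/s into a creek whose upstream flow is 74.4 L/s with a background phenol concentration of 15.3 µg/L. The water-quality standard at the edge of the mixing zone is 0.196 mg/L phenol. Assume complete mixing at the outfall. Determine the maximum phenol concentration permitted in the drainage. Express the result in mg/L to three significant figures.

0.824 mg/L

74.4 L/s = 0.0744 m³/s.
15.3 µg/L = 0.0153 mg/L.
Mass balance: 0.196·0.0958 = 0.0214·Cₑ + 0.0744·0.0153.
Cₑ = (0.01878 − 0.001138) / 0.0214 = 0.8242 mg/L.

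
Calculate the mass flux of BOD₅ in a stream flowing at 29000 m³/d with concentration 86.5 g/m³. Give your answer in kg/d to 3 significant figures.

2510 kg/d

29000 m³/d = 0.3356 m³/s.
Mass flux = Q·C = 0.3356 m³/s × 86.5 g/m³ = 29.03 g/s.
= 29.03 g/s × 86.4 = 2508 kg/d.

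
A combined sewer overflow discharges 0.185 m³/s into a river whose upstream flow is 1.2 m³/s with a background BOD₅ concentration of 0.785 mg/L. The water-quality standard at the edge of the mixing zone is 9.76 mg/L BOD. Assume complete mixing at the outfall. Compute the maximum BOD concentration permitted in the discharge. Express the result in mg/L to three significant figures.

Mass balance: 9.76·1.385 = 0.185·Cₑ + 1.2·0.785.
Cₑ = (13.52 − 0.942) / 0.185 = 67.98 mg/L.

68.0 mg/L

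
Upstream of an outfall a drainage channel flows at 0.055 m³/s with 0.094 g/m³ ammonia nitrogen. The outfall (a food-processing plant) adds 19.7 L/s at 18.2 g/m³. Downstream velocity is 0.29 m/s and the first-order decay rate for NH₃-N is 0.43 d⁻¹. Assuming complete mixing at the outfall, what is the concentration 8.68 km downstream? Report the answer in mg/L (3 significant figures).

19.7 L/s = 0.0197 m³/s.
After complete mixing, C₀ = (0.0197·18.2 + 0.055·0.094) / 0.0747 = 4.869 mg/L.
Travel time t = 8680 m / 0.29 m/s = 2.993e+04 s = 0.3464 d.
C = 4.869·exp(−0.43·0.3464) = 4.869·0.8616 = 4.195 mg/L.

4.20 mg/L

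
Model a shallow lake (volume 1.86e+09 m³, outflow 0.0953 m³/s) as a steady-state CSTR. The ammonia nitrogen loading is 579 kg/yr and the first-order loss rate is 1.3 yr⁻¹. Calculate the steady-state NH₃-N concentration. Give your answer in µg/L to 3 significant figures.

Outflow Q = 0.0953 m³/s × 3.156e+07 s/yr = 3.007e+06 m³/yr.
Steady-state CSTR mass balance: W = Q·C + k·V·C, so C = W/(Q + kV).
Q + kV = 3.007e+06 + 1.3·1.86e+09 = 2.421e+09 m³/yr.
C = 579/2.421e+09 = 2.392e-07 kg/m³ = 0.0002392 mg/L = 0.2392 µg/L.

0.239 µg/L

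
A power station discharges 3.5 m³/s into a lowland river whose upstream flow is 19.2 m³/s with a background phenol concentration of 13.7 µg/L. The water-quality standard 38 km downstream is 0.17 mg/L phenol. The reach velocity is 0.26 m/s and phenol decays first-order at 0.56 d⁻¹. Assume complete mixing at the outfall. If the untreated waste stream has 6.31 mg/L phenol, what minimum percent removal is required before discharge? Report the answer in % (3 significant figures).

13.7 µg/L = 0.0137 mg/L.
Travel time to the compliance point: t = 3.8e+04/0.26 = 1.462e+05 s = 1.692 d; decay factor exp(−0.56·1.692) = 0.3878.
So the concentration just after mixing may be at most 0.17/0.3878 = 0.4384 mg/L.
Mass balance: 0.4384·22.7 = 3.5·Cₑ + 19.2·0.0137.
Cₑ = (9.951 − 0.263) / 3.5 = 2.768 mg/L.
Required removal = 1 − 2.768/6.31 = 56.13 %.

56.1 %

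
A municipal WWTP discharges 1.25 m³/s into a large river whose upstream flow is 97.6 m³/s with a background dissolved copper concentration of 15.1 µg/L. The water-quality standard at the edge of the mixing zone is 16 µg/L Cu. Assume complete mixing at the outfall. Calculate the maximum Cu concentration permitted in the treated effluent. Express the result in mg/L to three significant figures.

15.1 µg/L = 0.0151 mg/L.
16 µg/L = 0.016 mg/L.
Mass balance: 0.016·98.85 = 1.25·Cₑ + 97.6·0.0151.
Cₑ = (1.582 − 1.474) / 1.25 = 0.08627 mg/L.

0.0863 mg/L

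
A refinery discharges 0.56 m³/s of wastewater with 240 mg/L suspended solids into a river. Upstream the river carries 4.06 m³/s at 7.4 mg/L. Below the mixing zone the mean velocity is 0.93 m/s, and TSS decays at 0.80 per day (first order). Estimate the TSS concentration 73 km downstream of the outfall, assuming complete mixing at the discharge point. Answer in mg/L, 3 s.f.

After complete mixing, C₀ = (0.56·240 + 4.06·7.4) / 4.62 = 35.59 mg/L.
Travel time t = 7.3e+04 m / 0.93 m/s = 7.849e+04 s = 0.9085 d.
C = 35.59·exp(−0.80·0.9085) = 35.59·0.4835 = 17.21 mg/L.

17.2 mg/L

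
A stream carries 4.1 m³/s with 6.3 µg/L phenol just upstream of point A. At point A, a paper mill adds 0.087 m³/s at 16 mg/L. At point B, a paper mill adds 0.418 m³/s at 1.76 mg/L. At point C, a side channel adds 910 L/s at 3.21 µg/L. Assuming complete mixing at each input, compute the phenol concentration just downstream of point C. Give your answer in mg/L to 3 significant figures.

0.391 mg/L

6.3 µg/L = 0.0063 mg/L.
After input A: C = (4.1·0.0063 + 0.087·16) / 4.187 = 0.3386 mg/L.
After input B: C = (4.187·0.3386 + 0.418·1.76) / 4.605 = 0.4676 mg/L.
910 L/s = 0.91 m³/s.
3.21 µg/L = 0.00321 mg/L.
After input C: C = (4.605·0.4676 + 0.91·0.00321) / 5.515 = 0.391 mg/L.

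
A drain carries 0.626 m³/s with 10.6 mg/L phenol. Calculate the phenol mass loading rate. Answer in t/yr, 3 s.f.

209 t/yr

Mass flux = Q·C = 0.626 m³/s × 10.6 g/m³ = 6.636 g/s.
= 6.636 g/s × 31.56 = 209.4 t/yr.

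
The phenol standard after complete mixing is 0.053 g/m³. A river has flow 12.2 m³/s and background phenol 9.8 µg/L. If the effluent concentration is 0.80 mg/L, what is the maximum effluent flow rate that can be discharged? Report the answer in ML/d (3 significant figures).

9.8 µg/L = 0.0098 mg/L.
Mass balance at complete mixing: C_std·(Q_w + Q_r) = Q_w·C_e + Q_r·C_b.
Rearranging, Q_w = Q_r·(C_std − C_b)/(C_e − C_std) = 12.2·(0.053 − 0.0098) / (0.8 − 0.053) = 0.7055 m³/s.
= 60.96 ML/d.

61.0 ML/d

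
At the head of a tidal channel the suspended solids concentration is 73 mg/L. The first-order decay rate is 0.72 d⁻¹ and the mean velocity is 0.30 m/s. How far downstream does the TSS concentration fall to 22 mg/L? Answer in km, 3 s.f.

From C = C₀·e^(−kt), t = ln(C₀/C)/k = ln(73/22)/0.72 = 1.199/0.72 = 1.666 d.
Distance = v·t = 0.30 m/s × 1.439e+05 s = 4.318e+04 m = 43.18 km.

43.2 km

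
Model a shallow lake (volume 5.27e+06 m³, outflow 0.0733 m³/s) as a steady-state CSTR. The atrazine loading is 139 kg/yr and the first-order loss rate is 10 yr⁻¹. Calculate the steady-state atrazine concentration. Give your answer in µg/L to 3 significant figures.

Outflow Q = 0.0733 m³/s × 3.156e+07 s/yr = 2.313e+06 m³/yr.
Steady-state CSTR mass balance: W = Q·C + k·V·C, so C = W/(Q + kV).
Q + kV = 2.313e+06 + 10·5.27e+06 = 5.501e+07 m³/yr.
C = 139/5.501e+07 = 2.527e-06 kg/m³ = 0.002527 mg/L = 2.527 µg/L.

2.53 µg/L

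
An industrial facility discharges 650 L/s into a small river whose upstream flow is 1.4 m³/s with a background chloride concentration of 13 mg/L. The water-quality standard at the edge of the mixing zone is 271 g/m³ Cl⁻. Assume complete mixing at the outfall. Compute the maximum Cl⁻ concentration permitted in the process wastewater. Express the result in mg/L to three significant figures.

650 L/s = 0.65 m³/s.
Mass balance: 271·2.05 = 0.65·Cₑ + 1.4·13.
Cₑ = (555.5 − 18.2) / 0.65 = 826.7 mg/L.

827 mg/L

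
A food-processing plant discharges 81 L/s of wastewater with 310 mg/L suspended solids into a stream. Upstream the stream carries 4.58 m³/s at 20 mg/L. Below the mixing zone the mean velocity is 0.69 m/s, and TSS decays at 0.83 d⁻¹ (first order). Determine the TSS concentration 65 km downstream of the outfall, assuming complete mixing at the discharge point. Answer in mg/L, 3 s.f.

81 L/s = 0.081 m³/s.
After complete mixing, C₀ = (0.081·310 + 4.58·20) / 4.661 = 25.04 mg/L.
Travel time t = 6.5e+04 m / 0.69 m/s = 9.42e+04 s = 1.09 d.
C = 25.04·exp(−0.83·1.09) = 25.04·0.4046 = 10.13 mg/L.

10.1 mg/L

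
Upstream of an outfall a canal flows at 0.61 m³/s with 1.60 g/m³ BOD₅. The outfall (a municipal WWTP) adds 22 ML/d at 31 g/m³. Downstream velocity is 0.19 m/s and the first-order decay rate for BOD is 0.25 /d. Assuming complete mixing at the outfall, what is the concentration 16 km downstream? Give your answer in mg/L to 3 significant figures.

8.04 mg/L

22 ML/d = 0.2546 m³/s.
After complete mixing, C₀ = (0.2546·31 + 0.61·1.6) / 0.8646 = 10.26 mg/L.
Travel time t = 1.6e+04 m / 0.19 m/s = 8.421e+04 s = 0.9747 d.
C = 10.26·exp(−0.25·0.9747) = 10.26·0.7838 = 8.04 mg/L.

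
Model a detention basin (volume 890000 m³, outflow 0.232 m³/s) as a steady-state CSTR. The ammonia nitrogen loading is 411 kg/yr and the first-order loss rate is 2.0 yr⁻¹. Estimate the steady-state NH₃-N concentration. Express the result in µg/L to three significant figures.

45.2 µg/L

Outflow Q = 0.232 m³/s × 3.156e+07 s/yr = 7.321e+06 m³/yr.
Steady-state CSTR mass balance: W = Q·C + k·V·C, so C = W/(Q + kV).
Q + kV = 7.321e+06 + 2.0·890000 = 9.101e+06 m³/yr.
C = 411/9.101e+06 = 4.516e-05 kg/m³ = 0.04516 mg/L = 45.16 µg/L.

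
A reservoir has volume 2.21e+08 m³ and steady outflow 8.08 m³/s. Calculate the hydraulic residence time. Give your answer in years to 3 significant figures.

Q = 8.08 m³/s × 3.156e+07 s/yr = 2.55e+08 m³/yr.
Hydraulic residence time τ = V/Q = 2.21e+08/2.55e+08 = 0.8667 yr.

0.867 yr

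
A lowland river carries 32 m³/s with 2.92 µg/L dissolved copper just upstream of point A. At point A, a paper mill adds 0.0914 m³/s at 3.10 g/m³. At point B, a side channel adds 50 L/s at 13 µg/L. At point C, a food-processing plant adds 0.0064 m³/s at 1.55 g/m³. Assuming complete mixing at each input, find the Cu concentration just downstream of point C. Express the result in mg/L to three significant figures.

0.0120 mg/L

2.92 µg/L = 0.00292 mg/L.
After input A: C = (32·0.00292 + 0.0914·3.1) / 32.09 = 0.01174 mg/L.
50 L/s = 0.05 m³/s.
13 µg/L = 0.013 mg/L.
After input B: C = (32.09·0.01174 + 0.05·0.013) / 32.14 = 0.01174 mg/L.
After input C: C = (32.14·0.01174 + 0.0064·1.55) / 32.15 = 0.01205 mg/L.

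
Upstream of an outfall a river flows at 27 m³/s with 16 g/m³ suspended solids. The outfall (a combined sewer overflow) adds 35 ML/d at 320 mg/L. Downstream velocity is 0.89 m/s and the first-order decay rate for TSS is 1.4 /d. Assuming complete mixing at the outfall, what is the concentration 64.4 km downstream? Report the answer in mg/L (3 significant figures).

35 ML/d = 0.4051 m³/s.
After complete mixing, C₀ = (0.4051·320 + 27·16) / 27.41 = 20.49 mg/L.
Travel time t = 6.44e+04 m / 0.89 m/s = 7.236e+04 s = 0.8375 d.
C = 20.49·exp(−1.4·0.8375) = 20.49·0.3096 = 6.345 mg/L.

6.34 mg/L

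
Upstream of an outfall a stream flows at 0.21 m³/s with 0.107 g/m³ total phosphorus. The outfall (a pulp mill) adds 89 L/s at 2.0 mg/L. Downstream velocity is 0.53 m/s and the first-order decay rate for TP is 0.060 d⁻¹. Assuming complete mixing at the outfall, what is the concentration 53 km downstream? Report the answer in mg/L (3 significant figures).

0.625 mg/L

89 L/s = 0.089 m³/s.
After complete mixing, C₀ = (0.089·2 + 0.21·0.107) / 0.299 = 0.6705 mg/L.
Travel time t = 5.3e+04 m / 0.53 m/s = 1e+05 s = 1.157 d.
C = 0.6705·exp(−0.060·1.157) = 0.6705·0.9329 = 0.6255 mg/L.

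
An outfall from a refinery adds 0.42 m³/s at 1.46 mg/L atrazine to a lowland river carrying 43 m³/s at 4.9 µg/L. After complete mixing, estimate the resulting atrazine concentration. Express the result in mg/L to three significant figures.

4.9 µg/L = 0.0049 mg/L.
Flow-weighted mixing gives C = (0.42·1.46 + 43·0.0049) / (0.42 + 43) = 0.8239/43.42 = 0.01898 mg/L.

0.0190 mg/L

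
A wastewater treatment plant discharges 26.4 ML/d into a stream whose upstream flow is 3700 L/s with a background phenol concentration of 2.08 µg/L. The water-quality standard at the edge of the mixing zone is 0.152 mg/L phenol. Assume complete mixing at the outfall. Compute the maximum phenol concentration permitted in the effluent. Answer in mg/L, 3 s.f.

26.4 ML/d = 0.3056 m³/s.
3700 L/s = 3.7 m³/s.
2.08 µg/L = 0.00208 mg/L.
Mass balance: 0.152·4.006 = 0.3056·Cₑ + 3.7·0.00208.
Cₑ = (0.6088 − 0.007696) / 0.3056 = 1.967 mg/L.

1.97 mg/L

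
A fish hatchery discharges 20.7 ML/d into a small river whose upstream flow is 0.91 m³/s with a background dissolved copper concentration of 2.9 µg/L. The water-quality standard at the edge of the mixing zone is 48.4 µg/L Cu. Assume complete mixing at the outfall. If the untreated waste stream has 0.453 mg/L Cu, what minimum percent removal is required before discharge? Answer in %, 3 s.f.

20.7 ML/d = 0.2396 m³/s.
2.9 µg/L = 0.0029 mg/L.
48.4 µg/L = 0.0484 mg/L.
Mass balance: 0.0484·1.15 = 0.2396·Cₑ + 0.91·0.0029.
Cₑ = (0.05564 − 0.002639) / 0.2396 = 0.2212 mg/L.
Required removal = 1 − 0.2212/0.453 = 51.17 %.

51.2 %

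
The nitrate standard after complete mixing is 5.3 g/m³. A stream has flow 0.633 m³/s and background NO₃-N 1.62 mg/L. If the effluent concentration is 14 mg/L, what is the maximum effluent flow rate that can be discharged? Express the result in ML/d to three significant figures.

Mass balance at complete mixing: C_std·(Q_w + Q_r) = Q_w·C_e + Q_r·C_b.
Rearranging, Q_w = Q_r·(C_std − C_b)/(C_e − C_std) = 0.633·(5.3 − 1.62) / (14 − 5.3) = 0.2678 m³/s.
= 23.13 ML/d.

23.1 ML/d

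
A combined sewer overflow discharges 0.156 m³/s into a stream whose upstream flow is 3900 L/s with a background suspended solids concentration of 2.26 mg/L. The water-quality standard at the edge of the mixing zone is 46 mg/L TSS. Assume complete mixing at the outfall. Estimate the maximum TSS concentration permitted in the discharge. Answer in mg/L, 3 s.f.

1140 mg/L

3900 L/s = 3.9 m³/s.
Mass balance: 46·4.056 = 0.156·Cₑ + 3.9·2.26.
Cₑ = (186.6 − 8.814) / 0.156 = 1140 mg/L.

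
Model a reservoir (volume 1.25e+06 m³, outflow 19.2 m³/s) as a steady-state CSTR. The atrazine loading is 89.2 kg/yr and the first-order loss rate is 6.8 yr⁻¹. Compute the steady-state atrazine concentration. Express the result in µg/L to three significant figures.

Outflow Q = 19.2 m³/s × 3.156e+07 s/yr = 6.059e+08 m³/yr.
Steady-state CSTR mass balance: W = Q·C + k·V·C, so C = W/(Q + kV).
Q + kV = 6.059e+08 + 6.8·1.25e+06 = 6.144e+08 m³/yr.
C = 89.2/6.144e+08 = 1.452e-07 kg/m³ = 0.0001452 mg/L = 0.1452 µg/L.

0.145 µg/L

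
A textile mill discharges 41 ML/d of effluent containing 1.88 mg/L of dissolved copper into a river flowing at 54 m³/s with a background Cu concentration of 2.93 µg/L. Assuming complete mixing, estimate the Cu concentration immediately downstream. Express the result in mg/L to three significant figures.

41 ML/d = 0.4745 m³/s.
2.93 µg/L = 0.00293 mg/L.
Flow-weighted mixing gives C = (0.4745·1.88 + 54·0.00293) / (0.4745 + 54) = 1.05/54.47 = 0.01928 mg/L.

0.0193 mg/L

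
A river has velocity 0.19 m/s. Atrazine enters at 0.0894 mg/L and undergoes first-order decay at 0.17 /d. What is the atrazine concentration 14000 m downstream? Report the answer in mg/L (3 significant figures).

Travel time t = 14000 m / 0.19 m/s = 1.4e+04/0.19 = 7.368e+04 s = 0.8528 d.
First-order decay: C = 0.0894·exp(−0.17·0.8528) = 0.0894·0.865 = 0.07733 mg/L.

0.0773 mg/L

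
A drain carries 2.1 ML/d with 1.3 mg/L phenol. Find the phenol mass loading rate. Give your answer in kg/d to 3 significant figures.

2.1 ML/d = 0.02431 m³/s.
Mass flux = Q·C = 0.02431 m³/s × 1.3 g/m³ = 0.0316 g/s.
= 0.0316 g/s × 86.4 = 2.73 kg/d.

2.73 kg/d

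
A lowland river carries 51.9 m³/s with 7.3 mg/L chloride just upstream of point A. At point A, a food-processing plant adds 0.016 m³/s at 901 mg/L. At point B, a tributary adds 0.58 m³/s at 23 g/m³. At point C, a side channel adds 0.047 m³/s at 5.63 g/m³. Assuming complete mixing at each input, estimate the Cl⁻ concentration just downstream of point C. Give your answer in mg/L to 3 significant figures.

After input A: C = (51.9·7.3 + 0.016·901) / 51.92 = 7.575 mg/L.
After input B: C = (51.92·7.575 + 0.58·23) / 52.5 = 7.746 mg/L.
After input C: C = (52.5·7.746 + 0.047·5.63) / 52.54 = 7.744 mg/L.

7.74 mg/L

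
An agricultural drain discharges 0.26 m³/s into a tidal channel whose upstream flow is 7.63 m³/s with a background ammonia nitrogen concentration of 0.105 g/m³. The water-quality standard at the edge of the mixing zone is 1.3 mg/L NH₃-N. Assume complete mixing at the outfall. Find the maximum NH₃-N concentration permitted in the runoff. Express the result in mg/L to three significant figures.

36.4 mg/L

Mass balance: 1.3·7.89 = 0.26·Cₑ + 7.63·0.105.
Cₑ = (10.26 − 0.8011) / 0.26 = 36.37 mg/L.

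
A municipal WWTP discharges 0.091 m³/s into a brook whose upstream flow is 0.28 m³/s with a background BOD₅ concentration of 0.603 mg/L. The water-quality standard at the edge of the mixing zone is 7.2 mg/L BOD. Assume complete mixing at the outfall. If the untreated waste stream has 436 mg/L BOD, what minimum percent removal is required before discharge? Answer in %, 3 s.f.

Mass balance: 7.2·0.371 = 0.091·Cₑ + 0.28·0.603.
Cₑ = (2.671 − 0.1688) / 0.091 = 27.5 mg/L.
Required removal = 1 − 27.5/436 = 93.69 %.

93.7 %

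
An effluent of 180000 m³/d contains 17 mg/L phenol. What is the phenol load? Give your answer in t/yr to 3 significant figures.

180000 m³/d = 2.083 m³/s.
Mass flux = Q·C = 2.083 m³/s × 17 g/m³ = 35.42 g/s.
= 35.42 g/s × 31.56 = 1118 t/yr.

1120 t/yr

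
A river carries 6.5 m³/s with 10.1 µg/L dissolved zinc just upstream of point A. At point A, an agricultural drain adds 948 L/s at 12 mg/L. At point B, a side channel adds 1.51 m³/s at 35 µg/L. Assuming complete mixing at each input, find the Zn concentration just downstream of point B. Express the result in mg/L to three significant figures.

10.1 µg/L = 0.0101 mg/L.
948 L/s = 0.948 m³/s.
After input A: C = (6.5·0.0101 + 0.948·12) / 7.448 = 1.536 mg/L.
35 µg/L = 0.035 mg/L.
After input B: C = (7.448·1.536 + 1.51·0.035) / 8.958 = 1.283 mg/L.

1.28 mg/L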